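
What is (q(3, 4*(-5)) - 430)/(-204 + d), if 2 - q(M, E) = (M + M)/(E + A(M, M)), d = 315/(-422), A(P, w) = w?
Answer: 3067940/1468851 ≈ 2.0887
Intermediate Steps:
d = -315/422 (d = 315*(-1/422) = -315/422 ≈ -0.74645)
q(M, E) = 2 - 2*M/(E + M) (q(M, E) = 2 - (M + M)/(E + M) = 2 - 2*M/(E + M))
(q(3, 4*(-5)) - 430)/(-204 + d) = (2*(4*(-5))/(4*(-5) + 3) - 430)/(-204 - 315/422) = (2*(-20)/(-20 + 3) - 430)/(-86403/422) = (2*(-20)/(-17) - 430)*(-422/86403) = (2*(-20)*(-1/17) - 430)*(-422/86403) = (40/17 - 430)*(-422/86403) = -7270/17*(-422/86403) = 3067940/1468851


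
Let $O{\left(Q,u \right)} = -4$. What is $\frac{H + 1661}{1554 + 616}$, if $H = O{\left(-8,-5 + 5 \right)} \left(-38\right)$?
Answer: $\frac{259}{310} \approx 0.83548$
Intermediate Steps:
$H = 152$ ($H = \left(-4\right) \left(-38\right) = 152$)
$\frac{H + 1661}{1554 + 616} = \frac{152 + 1661}{1554 + 616} = \frac{1813}{2170} = 1813 \cdot \frac{1}{2170} = \frac{259}{310}$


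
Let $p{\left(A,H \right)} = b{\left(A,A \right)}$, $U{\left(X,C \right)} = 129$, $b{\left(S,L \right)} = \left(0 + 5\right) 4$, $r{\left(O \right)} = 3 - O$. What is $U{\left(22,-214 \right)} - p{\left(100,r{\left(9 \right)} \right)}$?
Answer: $109$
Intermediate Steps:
$b{\left(S,L \right)} = 20$ ($b{\left(S,L \right)} = 5 \cdot 4 = 20$)
$p{\left(A,H \right)} = 20$
$U{\left(22,-214 \right)} - p{\left(100,r{\left(9 \right)} \right)} = 129 - 20 = 109$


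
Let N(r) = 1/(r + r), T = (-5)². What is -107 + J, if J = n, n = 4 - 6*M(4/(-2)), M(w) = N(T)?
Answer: -2578/25 ≈ -103.12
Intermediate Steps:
T = 25
N(r) = 1/(2*r)
M(w) = 1/50 (M(w) = (½)/25 = (½)*(1/25) = 1/50)
n = 97/25 (n = 4 - 6*1/50 = 4 - 3/25 = 97/25 ≈ 3.8800)
J = 97/25 ≈ 3.8800
-107 + J = -107 + 97/25 = -2578/25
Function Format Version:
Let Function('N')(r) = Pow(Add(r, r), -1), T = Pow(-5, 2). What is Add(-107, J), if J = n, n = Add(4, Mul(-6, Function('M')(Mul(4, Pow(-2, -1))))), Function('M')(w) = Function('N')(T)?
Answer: Rational(-2578, 25) ≈ -103.12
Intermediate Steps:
T = 25
Function('N')(r) = Mul(Rational(1, 2), Pow(r, -1)) (Function('N')(r) = Pow(Mul(2, r), -1) = Mul(Rational(1, 2), Pow(r, -1)))
Function('M')(w) = Rational(1, 50) (Function('M')(w) = Mul(Rational(1, 2), Pow(25, -1)) = Mul(Rational(1, 2), Rational(1, 25)) = Rational(1, 50))
n = Rational(97, 25) (n = Add(4, Mul(-6, Rational(1, 50))) = Add(4, Rational(-3, 25)) = Rational(97, 25) ≈ 3.8800)
J = Rational(97, 25) ≈ 3.8800
Add(-107, J) = Add(-107, Rational(97, 25)) = Rational(-2578, 25)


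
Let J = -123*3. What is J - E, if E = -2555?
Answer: 2186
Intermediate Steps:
J = -369
J - E = -369 - 1*(-2555) = -369 + 2555 = 2186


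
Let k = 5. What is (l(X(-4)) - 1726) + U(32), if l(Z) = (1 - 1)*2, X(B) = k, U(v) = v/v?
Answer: -1725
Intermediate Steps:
U(v) = 1
X(B) = 5
l(Z) = 0 (l(Z) = 0*2 = 0)
(l(X(-4)) - 1726) + U(32) = (0 - 1726) + 1 = -1726 + 1 = -1725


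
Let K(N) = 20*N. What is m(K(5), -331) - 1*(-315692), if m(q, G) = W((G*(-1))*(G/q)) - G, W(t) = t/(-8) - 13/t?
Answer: 27711041375121/87648800 ≈ 3.1616e+5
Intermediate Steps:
W(t) = -13/t - t/8 (W(t) = t*(-⅛) - 13/t = -t/8 - 13/t = -13/t - t/8)
m(q, G) = -G + 13*q/G² + G²/(8*q) (m(q, G) = (-13*(-q/G²) - G*(-1)*G/q/8) - G = (-13*(-q/G²) - (-G)*G/q/8) - G = (-13*(-q/G²) - (-1)*G²/(8*q)) - G = (-(-13)*q/G² + G²/(8*q)) - G = (13*q/G² + G²/(8*q)) - G = -G + 13*q/G² + G²/(8*q))
m(K(5), -331) - 1*(-315692) = (-1*(-331) + 13*(20*5)/(-331)² + (⅛)*(-331)²/(20*5)) - 1*(-315692) = (331 + 13*100*(1/109561) + (⅛)*109561/100) + 315692 = (331 + 1300/109561 + (⅛)*109561*(1/100)) + 315692 = (331 + 1300/109561 + 109561/800) + 315692 = 41016405521/87648800 + 315692 = 27711041375121/87648800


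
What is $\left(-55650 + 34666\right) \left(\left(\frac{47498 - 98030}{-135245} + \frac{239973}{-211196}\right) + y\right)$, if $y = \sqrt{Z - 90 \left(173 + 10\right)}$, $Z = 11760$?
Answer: $\frac{114273576624798}{7140800755} - 20984 i \sqrt{4710} \approx 16003.0 - 1.4401 \cdot 10^{6} i$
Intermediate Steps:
$y = i \sqrt{4710}$ ($y = \sqrt{11760 - 90 \left(173 + 10\right)} = \sqrt{11760 - 16470} = \sqrt{-4710} = i \sqrt{4710} \approx 68.629 i$)
$\left(-55650 + 34666\right) \left(\left(\frac{47498 - 98030}{-135245} + \frac{239973}{-211196}\right) + y\right) = \left(-55650 + 34666\right) \left(\left(\frac{47498 - 98030}{-135245} + \frac{239973}{-211196}\right) + i \sqrt{4710}\right) = - 20984 \left(\left(\left(47498 - 98030\right) \left(- \frac{1}{135245}\right) + 239973 \left(- \frac{1}{211196}\right)\right) + i \sqrt{4710}\right) = - 20984 \left(\left(\left(-50532\right) \left(- \frac{1}{135245}\right) - \frac{239973}{211196}\right) + i \sqrt{4710}\right) = - 20984 \left(\left(\frac{50532}{135245} - \frac{239973}{211196}\right) + i \sqrt{4710}\right) = - 20984 \left(- \frac{21782992113}{28563203020} + i \sqrt{4710}\right) = \frac{114273576624798}{7140800755} - 20984 i \sqrt{4710}$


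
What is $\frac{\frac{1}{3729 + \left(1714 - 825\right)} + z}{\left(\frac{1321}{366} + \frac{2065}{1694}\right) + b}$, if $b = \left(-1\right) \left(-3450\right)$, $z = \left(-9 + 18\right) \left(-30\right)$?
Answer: $- \frac{27609198837}{353278214534} \approx -0.078151$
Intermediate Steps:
$z = -270$ ($z = 9 \left(-30\right) = -270$)
$b = 3450$
$\frac{\frac{1}{3729 + \left(1714 - 825\right)} + z}{\left(\frac{1321}{366} + \frac{2065}{1694}\right) + b} = \frac{\frac{1}{3729 + \left(1714 - 825\right)} - 270}{\left(\frac{1321}{366} + \frac{2065}{1694}\right) + 3450} = \frac{\frac{1}{3729 + 889} - 270}{\left(1321 \cdot \frac{1}{366} + 2065 \cdot \frac{1}{1694}\right) + 3450} = \frac{\frac{1}{4618} - 270}{\left(\frac{1321}{366} + \frac{295}{242}\right) + 3450} = \frac{\frac{1}{4618} - 270}{\frac{106913}{22143} + 3450} = - \frac{1246859}{4618 \cdot \frac{76500263}{22143}} = \left(- \frac{1246859}{4618}\right) \frac{22143}{76500263} = - \frac{27609198837}{353278214534}$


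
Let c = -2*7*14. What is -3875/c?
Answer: 3875/196 ≈ 19.770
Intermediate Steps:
c = -196 (c = -14*14 = -196)
-3875/c = -3875/(-196) = -3875*(-1/196) = 3875/196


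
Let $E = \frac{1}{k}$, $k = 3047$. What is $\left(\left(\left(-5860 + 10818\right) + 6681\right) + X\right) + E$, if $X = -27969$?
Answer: $- \frac{49757509}{3047} \approx -16330.0$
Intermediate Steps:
$E = \frac{1}{3047} \approx 0.00032819$
$\left(\left(\left(-5860 + 10818\right) + 6681\right) + X\right) + E = \left(\left(\left(-5860 + 10818\right) + 6681\right) - 27969\right) + \frac{1}{3047} = \left(\left(4958 + 6681\right) - 27969\right) + \frac{1}{3047} = \left(11639 - 27969\right) + \frac{1}{3047} = -16330 + \frac{1}{3047} = - \frac{49757509}{3047}$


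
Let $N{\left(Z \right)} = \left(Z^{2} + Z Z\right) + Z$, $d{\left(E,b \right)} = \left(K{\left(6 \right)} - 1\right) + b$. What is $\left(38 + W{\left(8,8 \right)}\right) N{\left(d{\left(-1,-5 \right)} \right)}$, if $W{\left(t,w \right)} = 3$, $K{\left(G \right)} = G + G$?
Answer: $3198$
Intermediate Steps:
$K{\left(G \right)} = 2 G$
$d{\left(E,b \right)} = 11 + b$ ($d{\left(E,b \right)} = \left(2 \cdot 6 - 1\right) + b = \left(12 - 1\right) + b = 11 + b$)
$N{\left(Z \right)} = Z + 2 Z^{2}$ ($N{\left(Z \right)} = \left(Z^{2} + Z^{2}\right) + Z = 2 Z^{2} + Z = Z + 2 Z^{2}$)
$\left(38 + W{\left(8,8 \right)}\right) N{\left(d{\left(-1,-5 \right)} \right)} = \left(38 + 3\right) \left(11 - 5\right) \left(1 + 2 \left(11 - 5\right)\right) = 41 \cdot 6 \left(1 + 2 \cdot 6\right) = 41 \cdot 6 \left(1 + 12\right) = 41 \cdot 6 \cdot 13 = 41 \cdot 78 = 3198$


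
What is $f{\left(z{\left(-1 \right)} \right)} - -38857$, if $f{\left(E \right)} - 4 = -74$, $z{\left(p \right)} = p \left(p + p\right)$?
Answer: $38787$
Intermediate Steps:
$z{\left(p \right)} = 2 p^{2}$ ($z{\left(p \right)} = p 2 p = 2 p^{2}$)
$f{\left(E \right)} = -70$ ($f{\left(E \right)} = 4 - 74 = -70$)
$f{\left(z{\left(-1 \right)} \right)} - -38857 = -70 - -38857 = -70 + 38857 = 38787$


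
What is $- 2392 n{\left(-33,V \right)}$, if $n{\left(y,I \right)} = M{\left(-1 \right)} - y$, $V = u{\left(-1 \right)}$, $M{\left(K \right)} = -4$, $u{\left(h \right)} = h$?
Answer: $-69368$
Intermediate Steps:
$V = -1$
$n{\left(y,I \right)} = -4 - y$
$- 2392 n{\left(-33,V \right)} = - 2392 \left(-4 - -33\right) = - 2392 \left(-4 + 33\right) = \left(-2392\right) 29 = -69368$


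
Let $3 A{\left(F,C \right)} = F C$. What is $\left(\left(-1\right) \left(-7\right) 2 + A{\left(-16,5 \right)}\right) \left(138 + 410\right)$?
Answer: $- \frac{20824}{3} \approx -6941.3$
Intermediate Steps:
$A{\left(F,C \right)} = \frac{C F}{3}$ ($A{\left(F,C \right)} = \frac{F C}{3} = \frac{C F}{3}$)
$\left(\left(-1\right) \left(-7\right) 2 + A{\left(-16,5 \right)}\right) \left(138 + 410\right) = \left(\left(-1\right) \left(-7\right) 2 + \frac{1}{3} \cdot 5 \left(-16\right)\right) \left(138 + 410\right) = \left(7 \cdot 2 - \frac{80}{3}\right) 548 = \left(14 - \frac{80}{3}\right) 548 = \left(- \frac{38}{3}\right) 548 = - \frac{20824}{3}$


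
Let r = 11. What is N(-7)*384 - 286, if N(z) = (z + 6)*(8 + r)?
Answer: -7582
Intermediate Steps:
N(z) = 114 + 19*z (N(z) = (z + 6)*(8 + 11) = (6 + z)*19 = 114 + 19*z)
N(-7)*384 - 286 = (114 + 19*(-7))*384 - 286 = (114 - 133)*384 - 286 = -19*384 - 286 = -7296 - 286 = -7582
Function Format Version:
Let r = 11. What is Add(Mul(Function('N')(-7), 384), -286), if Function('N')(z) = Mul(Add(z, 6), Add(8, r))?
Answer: -7582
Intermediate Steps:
Function('N')(z) = Add(114, Mul(19, z)) (Function('N')(z) = Mul(Add(z, 6), Add(8, 11)) = Mul(Add(6, z), 19) = Add(114, Mul(19, z)))
Add(Mul(Function('N')(-7), 384), -286) = Add(Mul(Add(114, Mul(19, -7)), 384), -286) = Add(Mul(Add(114, -133), 384), -286) = Add(Mul(-19, 384), -286) = Add(-7296, -286) = -7582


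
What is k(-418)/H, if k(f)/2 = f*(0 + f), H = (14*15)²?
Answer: 87362/11025 ≈ 7.9240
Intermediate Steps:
H = 44100 (H = 210² = 44100)
k(f) = 2*f² (k(f) = 2*(f*(0 + f)) = 2*(f*f) = 2*f²)
k(-418)/H = (2*(-418)²)/44100 = (2*174724)*(1/44100) = 349448*(1/44100) = 87362/11025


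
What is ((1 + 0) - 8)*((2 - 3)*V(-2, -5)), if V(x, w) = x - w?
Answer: 21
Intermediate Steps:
((1 + 0) - 8)*((2 - 3)*V(-2, -5)) = ((1 + 0) - 8)*((2 - 3)*(-2 - 1*(-5))) = (1 - 8)*(-(-2 + 5)) = -(-7)*3 = -7*(-3) = 21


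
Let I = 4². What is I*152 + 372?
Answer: 2804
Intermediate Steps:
I = 16
I*152 + 372 = 16*152 + 372 = 2432 + 372 = 2804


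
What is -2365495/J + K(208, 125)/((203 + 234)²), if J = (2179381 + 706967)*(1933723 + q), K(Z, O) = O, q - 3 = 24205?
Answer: 37155633791255/56800917041405388 ≈ 0.00065414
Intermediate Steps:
q = 24208 (q = 3 + 24205 = 24208)
J = 5651270225988 (J = (2179381 + 706967)*(1933723 + 24208) = 2886348*1957931 = 5651270225988)
-2365495/J + K(208, 125)/((203 + 234)²) = -2365495/5651270225988 + 125/((203 + 234)²) = -2365495*1/5651270225988 + 125/(437²) = -2365495/5651270225988 + 125/190969 = 37155633791255/56800917041405388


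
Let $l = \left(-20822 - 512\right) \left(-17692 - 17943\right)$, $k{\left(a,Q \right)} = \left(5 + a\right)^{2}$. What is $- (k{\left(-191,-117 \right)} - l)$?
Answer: $760202494$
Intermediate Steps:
$l = 760237090$ ($l = \left(-20822 - 512\right) \left(-35635\right) = \left(-21334\right) \left(-35635\right) = 760237090$)
$- (k{\left(-191,-117 \right)} - l) = - (\left(5 - 191\right)^{2} - 760237090) = - (\left(-186\right)^{2} - 760237090) = - (34596 - 760237090) = \left(-1\right) \left(-760202494\right) = 760202494$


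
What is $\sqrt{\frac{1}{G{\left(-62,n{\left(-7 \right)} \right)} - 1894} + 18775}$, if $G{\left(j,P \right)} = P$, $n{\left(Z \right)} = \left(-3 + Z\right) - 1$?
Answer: $\frac{7 \sqrt{1390509030}}{1905} \approx 137.02$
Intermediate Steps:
$n{\left(Z \right)} = -4 + Z$
$\sqrt{\frac{1}{G{\left(-62,n{\left(-7 \right)} \right)} - 1894} + 18775} = \sqrt{\frac{1}{\left(-4 - 7\right) - 1894} + 18775} = \sqrt{\frac{1}{-11 - 1894} + 18775} = \sqrt{\frac{1}{-1905} + 18775} = \sqrt{- \frac{1}{1905} + 18775} = \sqrt{\frac{35766374}{1905}} = \frac{7 \sqrt{1390509030}}{1905}$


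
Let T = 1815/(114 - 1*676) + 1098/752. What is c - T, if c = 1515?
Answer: 160255791/105656 ≈ 1516.8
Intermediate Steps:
T = -186951/105656 (T = 1815/(114 - 676) + 1098*(1/752) = 1815/(-562) + 549/376 = 1815*(-1/562) + 549/376 = -1815/562 + 549/376 = -186951/105656 ≈ -1.7694)
c - T = 1515 - 1*(-186951/105656) = 1515 + 186951/105656 = 160255791/105656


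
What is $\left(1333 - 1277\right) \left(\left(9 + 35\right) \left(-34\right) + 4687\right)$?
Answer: $178696$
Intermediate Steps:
$\left(1333 - 1277\right) \left(\left(9 + 35\right) \left(-34\right) + 4687\right) = 56 \left(44 \left(-34\right) + 4687\right) = 56 \left(-1496 + 4687\right) = 56 \cdot 3191 = 178696$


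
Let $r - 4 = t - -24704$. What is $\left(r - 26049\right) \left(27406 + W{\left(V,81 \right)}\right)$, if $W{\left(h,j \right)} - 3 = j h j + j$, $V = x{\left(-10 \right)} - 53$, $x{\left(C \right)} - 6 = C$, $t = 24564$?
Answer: $-8046467601$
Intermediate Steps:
$x{\left(C \right)} = 6 + C$
$V = -57$ ($V = \left(6 - 10\right) - 53 = -4 - 53 = -57$)
$W{\left(h,j \right)} = 3 + j + h j^{2}$ ($W{\left(h,j \right)} = 3 + \left(j h j + j\right) = 3 + \left(h j j + j\right) = 3 + \left(h j^{2} + j\right) = 3 + \left(j + h j^{2}\right) = 3 + j + h j^{2}$)
$r = 49272$ ($r = 4 + \left(24564 - -24704\right) = 4 + \left(24564 + 24704\right) = 4 + 49268 = 49272$)
$\left(r - 26049\right) \left(27406 + W{\left(V,81 \right)}\right) = \left(49272 - 26049\right) \left(27406 + \left(3 + 81 - 57 \cdot 81^{2}\right)\right) = 23223 \left(27406 + \left(3 + 81 - 373977\right)\right) = 23223 \left(27406 - 373893\right) = 23223 \left(-346487\right) = -8046467601$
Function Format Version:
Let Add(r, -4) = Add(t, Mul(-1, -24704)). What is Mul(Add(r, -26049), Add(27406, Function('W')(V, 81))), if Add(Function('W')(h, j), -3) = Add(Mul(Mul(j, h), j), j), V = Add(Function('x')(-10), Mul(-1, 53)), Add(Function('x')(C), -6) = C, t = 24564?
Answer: -8046467601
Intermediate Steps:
Function('x')(C) = Add(6, C)
V = -57 (V = Add(Add(6, -10), Mul(-1, 53)) = Add(-4, -53) = -57)
Function('W')(h, j) = Add(3, j, Mul(h, Pow(j, 2))) (Function('W')(h, j) = Add(3, Add(Mul(Mul(j, h), j), j)) = Add(3, Add(Mul(Mul(h, j), j), j)) = Add(3, Add(Mul(h, Pow(j, 2)), j)) = Add(3, Add(j, Mul(h, Pow(j, 2)))) = Add(3, j, Mul(h, Pow(j, 2))))
r = 49272 (r = Add(4, Add(24564, Mul(-1, -24704))) = Add(4, Add(24564, 24704)) = Add(4, 49268) = 49272)
Mul(Add(r, -26049), Add(27406, Function('W')(V, 81))) = Mul(Add(49272, -26049), Add(27406, Add(3, 81, Mul(-57, Pow(81, 2))))) = Mul(23223, Add(27406, Add(3, 81, Mul(-57, 6561)))) = Mul(23223, Add(27406, Add(3, 81, -373977))) = Mul(23223, Add(27406, -373893)) = Mul(23223, -346487) = -8046467601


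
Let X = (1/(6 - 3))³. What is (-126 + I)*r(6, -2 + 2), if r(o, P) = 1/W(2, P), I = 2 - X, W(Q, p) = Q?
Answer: -3349/54 ≈ -62.018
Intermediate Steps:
X = 1/27 (X = (1/3)³ = (⅓)³ = 1/27 ≈ 0.037037)
I = 53/27 (I = 2 - 1*1/27 = 2 - 1/27 = 53/27 ≈ 1.9630)
r(o, P) = ½ (r(o, P) = 1/2 = ½)
(-126 + I)*r(6, -2 + 2) = (-126 + 53/27)*(½) = -3349/27*½ = -3349/54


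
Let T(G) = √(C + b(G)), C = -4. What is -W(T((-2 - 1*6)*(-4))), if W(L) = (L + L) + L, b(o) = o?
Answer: -6*√7 ≈ -15.875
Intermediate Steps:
T(G) = √(-4 + G)
W(L) = 3*L (W(L) = 2*L + L = 3*L)
-W(T((-2 - 1*6)*(-4))) = -3*√(-4 + (-2 - 1*6)*(-4)) = -3*√(-4 + (-2 - 6)*(-4)) = -3*√(-4 - 8*(-4)) = -3*√(-4 + 32) = -3*√28 = -3*2*√7 = -6*√7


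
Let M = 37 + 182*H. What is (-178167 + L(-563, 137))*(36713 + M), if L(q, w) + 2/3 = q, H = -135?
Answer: -2176939520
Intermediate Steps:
L(q, w) = -2/3 + q
M = -24533 (M = 37 + 182*(-135) = 37 - 24570 = -24533)
(-178167 + L(-563, 137))*(36713 + M) = (-178167 + (-2/3 - 563))*(36713 - 24533) = (-178167 - 1691/3)*12180 = -536192/3*12180 = -2176939520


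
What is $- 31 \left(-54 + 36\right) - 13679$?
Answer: $-13121$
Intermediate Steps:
$- 31 \left(-54 + 36\right) - 13679 = \left(-31\right) \left(-18\right) - 13679 = 558 - 13679 = -13121$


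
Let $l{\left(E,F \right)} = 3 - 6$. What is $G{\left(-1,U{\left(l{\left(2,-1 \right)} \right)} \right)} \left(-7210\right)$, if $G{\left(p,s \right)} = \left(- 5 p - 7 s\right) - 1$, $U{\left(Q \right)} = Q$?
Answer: $-180250$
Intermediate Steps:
$l{\left(E,F \right)} = -3$ ($l{\left(E,F \right)} = 3 - 6 = -3$)
$G{\left(p,s \right)} = -1 - 7 s - 5 p$ ($G{\left(p,s \right)} = \left(- 7 s - 5 p\right) - 1 = -1 - 7 s - 5 p$)
$G{\left(-1,U{\left(l{\left(2,-1 \right)} \right)} \right)} \left(-7210\right) = \left(-1 - -21 - -5\right) \left(-7210\right) = \left(-1 + 21 + 5\right) \left(-7210\right) = 25 \left(-7210\right) = -180250$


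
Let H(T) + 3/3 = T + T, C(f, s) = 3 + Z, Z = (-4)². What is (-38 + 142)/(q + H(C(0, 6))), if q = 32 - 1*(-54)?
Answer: 104/123 ≈ 0.84553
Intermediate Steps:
Z = 16
C(f, s) = 19 (C(f, s) = 3 + 16 = 19)
q = 86 (q = 32 + 54 = 86)
H(T) = -1 + 2*T (H(T) = -1 + (T + T) = -1 + 2*T)
(-38 + 142)/(q + H(C(0, 6))) = (-38 + 142)/(86 + (-1 + 2*19)) = 104/(86 + (-1 + 38)) = 104/(86 + 37) = 104/123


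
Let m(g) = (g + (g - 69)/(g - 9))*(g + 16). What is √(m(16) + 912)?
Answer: 4*√3619/7 ≈ 34.376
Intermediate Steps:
m(g) = (16 + g)*(g + (-69 + g)/(-9 + g)) (m(g) = (g + (-69 + g)/(-9 + g))*(16 + g) = (16 + g)*(g + (-69 + g)/(-9 + g)))
√(m(16) + 912) = √((-1104 + 16³ - 197*16 + 8*16²)/(-9 + 16) + 912) = √((-1104 + 4096 - 3152 + 8*256)/7 + 912) = √((-1104 + 4096 - 3152 + 2048)/7 + 912) = √((⅐)*1888 + 912) = √(1888/7 + 912) = √(8272/7) = 4*√3619/7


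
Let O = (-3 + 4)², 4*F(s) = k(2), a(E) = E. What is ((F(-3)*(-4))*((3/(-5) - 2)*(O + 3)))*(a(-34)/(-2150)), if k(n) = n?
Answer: 1768/5375 ≈ 0.32893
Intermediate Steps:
F(s) = ½ (F(s) = (¼)*2 = ½)
O = 1 (O = 1² = 1)
((F(-3)*(-4))*((3/(-5) - 2)*(O + 3)))*(a(-34)/(-2150)) = (((½)*(-4))*((3/(-5) - 2)*(1 + 3)))*(-34/(-2150)) = (-2*(3*(-⅕) - 2)*4)*(-34*(-1/2150)) = -2*(-⅗ - 2)*4*(17/1075) = -(-26)*4/5*(17/1075) = -2*(-52/5)*(17/1075) = (104/5)*(17/1075) = 1768/5375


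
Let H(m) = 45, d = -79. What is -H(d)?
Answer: -45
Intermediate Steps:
-H(d) = -1*45 = -45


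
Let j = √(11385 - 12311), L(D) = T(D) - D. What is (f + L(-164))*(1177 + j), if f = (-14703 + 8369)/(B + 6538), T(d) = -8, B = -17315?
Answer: 1986241642/10777 + 1687546*I*√926/10777 ≈ 1.843e+5 + 4765.0*I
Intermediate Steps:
L(D) = -8 - D
f = 6334/10777 (f = (-14703 + 8369)/(-17315 + 6538) = -6334/(-10777) = -6334*(-1/10777) = 6334/10777 ≈ 0.58773)
j = I*√926 (j = √(-926) = I*√926 ≈ 30.43*I)
(f + L(-164))*(1177 + j) = (6334/10777 + (-8 - 1*(-164)))*(1177 + I*√926) = (6334/10777 + (-8 + 164))*(1177 + I*√926) = (6334/10777 + 156)*(1177 + I*√926) = 1687546*(1177 + I*√926)/10777 = 1986241642/10777 + 1687546*I*√926/10777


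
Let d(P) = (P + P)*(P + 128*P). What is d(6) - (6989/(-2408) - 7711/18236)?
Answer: 102000837609/10978072 ≈ 9291.3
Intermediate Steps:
d(P) = 258*P² (d(P) = (2*P)*(129*P) = 258*P²)
d(6) - (6989/(-2408) - 7711/18236) = 258*6² - (6989/(-2408) - 7711/18236) = 258*36 - (6989*(-1/2408) - 7711*1/18236) = 9288 - (-6989/2408 - 7711/18236) = 9288 - 1*(-36504873/10978072) = 9288 + 36504873/10978072 = 102000837609/10978072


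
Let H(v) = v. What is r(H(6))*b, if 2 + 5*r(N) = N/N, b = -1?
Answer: ⅕ ≈ 0.20000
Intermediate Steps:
r(N) = -⅕ (r(N) = -⅖ + (N/N)/5 = -⅖ + (⅕)*1 = -⅖ + ⅕ = -⅕)
r(H(6))*b = -⅕*(-1) = ⅕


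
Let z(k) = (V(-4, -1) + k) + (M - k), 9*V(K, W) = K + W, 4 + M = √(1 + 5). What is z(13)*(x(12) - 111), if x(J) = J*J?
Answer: -451/3 + 33*√6 ≈ -69.500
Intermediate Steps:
M = -4 + √6 (M = -4 + √(1 + 5) = -4 + √6 ≈ -1.5505)
V(K, W) = K/9 + W/9 (V(K, W) = (K + W)/9 = K/9 + W/9)
x(J) = J²
z(k) = -41/9 + √6 (z(k) = (((⅑)*(-4) + (⅑)*(-1)) + k) + ((-4 + √6) - k) = ((-4/9 - ⅑) + k) + (-4 + √6 - k) = (-5/9 + k) + (-4 + √6 - k) = -41/9 + √6)
z(13)*(x(12) - 111) = (-41/9 + √6)*(12² - 111) = (-41/9 + √6)*(144 - 111) = (-41/9 + √6)*33 = -451/3 + 33*√6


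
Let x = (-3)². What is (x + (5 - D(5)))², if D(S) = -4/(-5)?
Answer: 4356/25 ≈ 174.24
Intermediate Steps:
D(S) = ⅘ (D(S) = -4*(-⅕) = ⅘)
x = 9
(x + (5 - D(5)))² = (9 + (5 - 1*⅘))² = (9 + (5 - ⅘))² = (9 + 21/5)² = (66/5)² = 4356/25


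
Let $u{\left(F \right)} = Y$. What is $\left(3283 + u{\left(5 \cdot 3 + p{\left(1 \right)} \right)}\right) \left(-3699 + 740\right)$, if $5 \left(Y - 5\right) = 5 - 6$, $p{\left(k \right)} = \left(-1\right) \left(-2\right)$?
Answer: $- \frac{48643001}{5} \approx -9.7286 \cdot 10^{6}$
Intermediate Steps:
$p{\left(k \right)} = 2$
$Y = \frac{24}{5}$ ($Y = 5 + \frac{5 - 6}{5} = 5 + \frac{1}{5} \left(-1\right) = 5 - \frac{1}{5} = \frac{24}{5} \approx 4.8$)
$u{\left(F \right)} = \frac{24}{5}$
$\left(3283 + u{\left(5 \cdot 3 + p{\left(1 \right)} \right)}\right) \left(-3699 + 740\right) = \left(3283 + \frac{24}{5}\right) \left(-3699 + 740\right) = \frac{16439}{5} \left(-2959\right) = - \frac{48643001}{5}$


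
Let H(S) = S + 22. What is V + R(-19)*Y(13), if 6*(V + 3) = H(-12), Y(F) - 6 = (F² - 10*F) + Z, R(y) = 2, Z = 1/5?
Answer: 1336/15 ≈ 89.067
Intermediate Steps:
Z = ⅕ ≈ 0.20000
Y(F) = 31/5 + F² - 10*F (Y(F) = 6 + ((F² - 10*F) + ⅕) = 6 + (⅕ + F² - 10*F) = 31/5 + F² - 10*F)
H(S) = 22 + S
V = -4/3 (V = -3 + (22 - 12)/6 = -3 + (⅙)*10 = -3 + 5/3 = -4/3 ≈ -1.3333)
V + R(-19)*Y(13) = -4/3 + 2*(31/5 + 13² - 10*13) = -4/3 + 2*(31/5 + 169 - 130) = -4/3 + 2*(226/5) = -4/3 + 452/5 = 1336/15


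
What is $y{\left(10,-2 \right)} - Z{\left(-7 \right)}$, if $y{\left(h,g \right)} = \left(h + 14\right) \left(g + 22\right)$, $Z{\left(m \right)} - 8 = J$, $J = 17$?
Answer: $455$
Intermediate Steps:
$Z{\left(m \right)} = 25$ ($Z{\left(m \right)} = 8 + 17 = 25$)
$y{\left(h,g \right)} = \left(14 + h\right) \left(22 + g\right)$
$y{\left(10,-2 \right)} - Z{\left(-7 \right)} = \left(308 + 14 \left(-2\right) + 22 \cdot 10 - 20\right) - 25 = \left(308 - 28 + 220 - 20\right) - 25 = 480 - 25 = 455$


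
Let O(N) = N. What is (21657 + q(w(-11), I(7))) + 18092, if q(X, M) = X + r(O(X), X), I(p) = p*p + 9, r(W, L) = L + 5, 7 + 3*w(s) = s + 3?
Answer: 39744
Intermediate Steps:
w(s) = -4/3 + s/3 (w(s) = -7/3 + (s + 3)/3 = -7/3 + (3 + s)/3 = -7/3 + (1 + s/3) = -4/3 + s/3)
r(W, L) = 5 + L
I(p) = 9 + p**2 (I(p) = p**2 + 9 = 9 + p**2)
q(X, M) = 5 + 2*X (q(X, M) = X + (5 + X) = 5 + 2*X)
(21657 + q(w(-11), I(7))) + 18092 = (21657 + (5 + 2*(-4/3 + (1/3)*(-11)))) + 18092 = (21657 + (5 + 2*(-4/3 - 11/3))) + 18092 = (21657 + (5 + 2*(-5))) + 18092 = (21657 + (5 - 10)) + 18092 = (21657 - 5) + 18092 = 21652 + 18092 = 39744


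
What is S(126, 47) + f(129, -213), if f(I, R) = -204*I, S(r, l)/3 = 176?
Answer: -25788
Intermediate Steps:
S(r, l) = 528 (S(r, l) = 3*176 = 528)
S(126, 47) + f(129, -213) = 528 - 204*129 = 528 - 26316 = -25788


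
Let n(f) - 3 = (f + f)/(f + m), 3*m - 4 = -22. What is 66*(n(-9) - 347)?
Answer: -113124/5 ≈ -22625.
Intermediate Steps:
m = -6 (m = 4/3 + (⅓)*(-22) = 4/3 - 22/3 = -6)
n(f) = 3 + 2*f/(-6 + f) (n(f) = 3 + (f + f)/(f - 6) = 3 + (2*f)/(-6 + f) = 3 + 2*f/(-6 + f))
66*(n(-9) - 347) = 66*((-18 + 5*(-9))/(-6 - 9) - 347) = 66*((-18 - 45)/(-15) - 347) = 66*(-1/15*(-63) - 347) = 66*(21/5 - 347) = 66*(-1714/5) = -113124/5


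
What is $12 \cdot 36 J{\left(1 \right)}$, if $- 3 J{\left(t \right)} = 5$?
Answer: $-720$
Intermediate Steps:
$J{\left(t \right)} = - \frac{5}{3}$ ($J{\left(t \right)} = \left(- \frac{1}{3}\right) 5 = - \frac{5}{3}$)
$12 \cdot 36 J{\left(1 \right)} = 12 \cdot 36 \left(- \frac{5}{3}\right) = 432 \left(- \frac{5}{3}\right) = -720$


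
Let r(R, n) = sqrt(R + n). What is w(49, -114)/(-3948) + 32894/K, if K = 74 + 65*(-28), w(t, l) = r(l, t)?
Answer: -16447/873 - I*sqrt(65)/3948 ≈ -18.84 - 0.0020421*I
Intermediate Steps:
w(t, l) = sqrt(l + t)
K = -1746 (K = 74 - 1820 = -1746)
w(49, -114)/(-3948) + 32894/K = sqrt(-114 + 49)/(-3948) + 32894/(-1746) = sqrt(-65)*(-1/3948) + 32894*(-1/1746) = (I*sqrt(65))*(-1/3948) - 16447/873 = -I*sqrt(65)/3948 - 16447/873 = -16447/873 - I*sqrt(65)/3948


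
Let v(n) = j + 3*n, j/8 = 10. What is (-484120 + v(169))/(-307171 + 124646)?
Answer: 483533/182525 ≈ 2.6491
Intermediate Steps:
j = 80 (j = 8*10 = 80)
v(n) = 80 + 3*n
(-484120 + v(169))/(-307171 + 124646) = (-484120 + (80 + 3*169))/(-307171 + 124646) = (-484120 + (80 + 507))/(-182525) = (-484120 + 587)*(-1/182525) = -483533*(-1/182525) = 483533/182525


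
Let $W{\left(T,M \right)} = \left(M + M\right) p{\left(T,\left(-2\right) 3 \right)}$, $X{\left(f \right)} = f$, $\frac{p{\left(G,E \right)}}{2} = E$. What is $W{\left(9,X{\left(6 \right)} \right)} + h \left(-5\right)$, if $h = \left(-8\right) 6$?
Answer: $96$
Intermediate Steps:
$p{\left(G,E \right)} = 2 E$
$W{\left(T,M \right)} = - 24 M$ ($W{\left(T,M \right)} = \left(M + M\right) 2 \left(\left(-2\right) 3\right) = 2 M 2 \left(-6\right) = 2 M \left(-12\right) = - 24 M$)
$h = -48$
$W{\left(9,X{\left(6 \right)} \right)} + h \left(-5\right) = \left(-24\right) 6 - -240 = -144 + 240 = 96$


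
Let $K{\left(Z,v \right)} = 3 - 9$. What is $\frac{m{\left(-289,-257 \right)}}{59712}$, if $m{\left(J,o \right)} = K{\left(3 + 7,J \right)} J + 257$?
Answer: $\frac{1991}{59712} \approx 0.033343$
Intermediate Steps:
$K{\left(Z,v \right)} = -6$ ($K{\left(Z,v \right)} = 3 - 9 = -6$)
$m{\left(J,o \right)} = 257 - 6 J$ ($m{\left(J,o \right)} = - 6 J + 257 = 257 - 6 J$)
$\frac{m{\left(-289,-257 \right)}}{59712} = \frac{257 - -1734}{59712} = \left(257 + 1734\right) \frac{1}{59712} = 1991 \cdot \frac{1}{59712} = \frac{1991}{59712}$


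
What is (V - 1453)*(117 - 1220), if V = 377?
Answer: 1186828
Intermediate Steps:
(V - 1453)*(117 - 1220) = (377 - 1453)*(117 - 1220) = -1076*(-1103) = 1186828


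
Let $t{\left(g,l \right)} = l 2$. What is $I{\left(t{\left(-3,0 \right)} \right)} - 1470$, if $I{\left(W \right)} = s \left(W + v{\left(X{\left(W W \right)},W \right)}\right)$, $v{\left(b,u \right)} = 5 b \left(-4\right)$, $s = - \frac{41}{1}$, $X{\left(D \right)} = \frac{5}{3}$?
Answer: $- \frac{310}{3} \approx -103.33$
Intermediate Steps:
$t{\left(g,l \right)} = 2 l$
$X{\left(D \right)} = \frac{5}{3}$ ($X{\left(D \right)} = 5 \cdot \frac{1}{3} = \frac{5}{3}$)
$s = -41$ ($s = \left(-41\right) 1 = -41$)
$v{\left(b,u \right)} = - 20 b$
$I{\left(W \right)} = \frac{4100}{3} - 41 W$ ($I{\left(W \right)} = - 41 \left(W - \frac{100}{3}\right) = - 41 \left(- \frac{100}{3} + W\right) = \frac{4100}{3} - 41 W$)
$I{\left(t{\left(-3,0 \right)} \right)} - 1470 = \left(\frac{4100}{3} - 41 \cdot 2 \cdot 0\right) - 1470 = \left(\frac{4100}{3} - 0\right) - 1470 = \left(\frac{4100}{3} + 0\right) - 1470 = \frac{4100}{3} - 1470 = - \frac{310}{3}$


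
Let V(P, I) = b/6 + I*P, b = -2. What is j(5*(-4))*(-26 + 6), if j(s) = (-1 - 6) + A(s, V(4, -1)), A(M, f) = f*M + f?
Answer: -4520/3 ≈ -1506.7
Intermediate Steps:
V(P, I) = -⅓ + I*P (V(P, I) = -2/6 + I*P = -2*⅙ + I*P = -⅓ + I*P)
A(M, f) = f + M*f (A(M, f) = M*f + f = f + M*f)
j(s) = -34/3 - 13*s/3 (j(s) = (-1 - 6) + (-⅓ - 1*4)*(1 + s) = -7 + (-⅓ - 4)*(1 + s) = -7 - 13*(1 + s)/3 = -7 + (-13/3 - 13*s/3) = -34/3 - 13*s/3)
j(5*(-4))*(-26 + 6) = (-34/3 - 65*(-4)/3)*(-26 + 6) = (-34/3 - 13/3*(-20))*(-20) = (-34/3 + 260/3)*(-20) = (226/3)*(-20) = -4520/3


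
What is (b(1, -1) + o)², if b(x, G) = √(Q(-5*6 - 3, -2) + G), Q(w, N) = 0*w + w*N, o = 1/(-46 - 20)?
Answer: 283141/4356 - √65/33 ≈ 64.756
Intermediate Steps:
o = -1/66 (o = 1/(-66) = -1/66 ≈ -0.015152)
Q(w, N) = N*w (Q(w, N) = 0 + N*w = N*w)
b(x, G) = √(66 + G) (b(x, G) = √(-2*(-5*6 - 3) + G) = √(-2*(-30 - 3) + G) = √(-2*(-33) + G) = √(66 + G))
(b(1, -1) + o)² = (√(66 - 1) - 1/66)² = (√65 - 1/66)² = (-1/66 + √65)²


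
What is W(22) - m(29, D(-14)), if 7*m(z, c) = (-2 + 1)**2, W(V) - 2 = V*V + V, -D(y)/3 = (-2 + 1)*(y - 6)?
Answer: 3555/7 ≈ 507.86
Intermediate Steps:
D(y) = -18 + 3*y (D(y) = -3*(-2 + 1)*(y - 6) = -(-3)*(-6 + y) = -3*(6 - y) = -18 + 3*y)
W(V) = 2 + V + V**2 (W(V) = 2 + (V*V + V) = 2 + (V**2 + V) = 2 + (V + V**2) = 2 + V + V**2)
m(z, c) = 1/7 (m(z, c) = (-2 + 1)**2/7 = (1/7)*(-1)**2 = (1/7)*1 = 1/7)
W(22) - m(29, D(-14)) = (2 + 22 + 22**2) - 1*1/7 = (2 + 22 + 484) - 1/7 = 508 - 1/7 = 3555/7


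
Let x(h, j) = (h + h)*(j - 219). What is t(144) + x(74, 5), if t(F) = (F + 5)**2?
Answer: -9471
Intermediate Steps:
x(h, j) = 2*h*(-219 + j) (x(h, j) = (2*h)*(-219 + j) = 2*h*(-219 + j))
t(F) = (5 + F)**2
t(144) + x(74, 5) = (5 + 144)**2 + 2*74*(-219 + 5) = 149**2 + 2*74*(-214) = 22201 - 31672 = -9471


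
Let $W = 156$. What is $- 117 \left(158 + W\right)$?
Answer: $-36738$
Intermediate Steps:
$- 117 \left(158 + W\right) = - 117 \left(158 + 156\right) = - 117 \cdot 314 = \left(-1\right) 36738 = -36738$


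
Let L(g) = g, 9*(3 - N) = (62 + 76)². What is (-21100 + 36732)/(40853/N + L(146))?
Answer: 33030416/267645 ≈ 123.41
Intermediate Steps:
N = -2113 (N = 3 - (62 + 76)²/9 = 3 - ⅑*138² = 3 - ⅑*19044 = 3 - 2116 = -2113)
(-21100 + 36732)/(40853/N + L(146)) = (-21100 + 36732)/(40853/(-2113) + 146) = 15632/(40853*(-1/2113) + 146) = 15632/(-40853/2113 + 146) = 15632/(267645/2113) = 15632*(2113/267645) = 33030416/267645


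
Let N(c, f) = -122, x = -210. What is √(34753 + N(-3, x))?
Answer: √34631 ≈ 186.09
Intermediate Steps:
√(34753 + N(-3, x)) = √(34753 - 122) = √34631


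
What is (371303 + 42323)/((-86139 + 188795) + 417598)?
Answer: 206813/260127 ≈ 0.79505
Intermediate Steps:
(371303 + 42323)/((-86139 + 188795) + 417598) = 413626/(102656 + 417598) = 413626/520254 = 413626*(1/520254) = 206813/260127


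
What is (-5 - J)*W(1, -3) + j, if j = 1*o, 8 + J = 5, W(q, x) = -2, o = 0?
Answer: 4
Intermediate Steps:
J = -3 (J = -8 + 5 = -3)
j = 0 (j = 1*0 = 0)
(-5 - J)*W(1, -3) + j = (-5 - 1*(-3))*(-2) + 0 = (-5 + 3)*(-2) + 0 = -2*(-2) + 0 = 4 + 0 = 4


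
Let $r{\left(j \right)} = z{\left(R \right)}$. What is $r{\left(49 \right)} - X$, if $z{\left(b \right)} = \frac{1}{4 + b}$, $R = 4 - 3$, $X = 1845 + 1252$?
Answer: $- \frac{15484}{5} \approx -3096.8$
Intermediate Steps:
$X = 3097$
$R = 1$ ($R = 4 - 3 = 1$)
$r{\left(j \right)} = \frac{1}{5}$ ($r{\left(j \right)} = \frac{1}{4 + 1} = \frac{1}{5}$)
$r{\left(49 \right)} - X = \frac{1}{5} - 3097 = - \frac{15484}{5}$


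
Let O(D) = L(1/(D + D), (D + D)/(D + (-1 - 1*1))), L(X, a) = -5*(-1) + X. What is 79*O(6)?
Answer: 4819/12 ≈ 401.58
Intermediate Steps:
L(X, a) = 5 + X
O(D) = 5 + 1/(2*D) (O(D) = 5 + 1/(D + D) = 5 + 1/(2*D))
79*O(6) = 79*(5 + (1/2)/6) = 79*(5 + (1/2)*(1/6)) = 79*(5 + 1/12) = 79*(61/12) = 4819/12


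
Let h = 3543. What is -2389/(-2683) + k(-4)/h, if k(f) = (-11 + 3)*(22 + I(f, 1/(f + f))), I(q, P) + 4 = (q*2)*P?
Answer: 8056411/9505869 ≈ 0.84752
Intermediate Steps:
I(q, P) = -4 + 2*P*q (I(q, P) = -4 + (q*2)*P = -4 + (2*q)*P = -4 + 2*P*q)
k(f) = -152 (k(f) = (-11 + 3)*(22 + (-4 + 2*f/(f + f))) = -8*(22 + (-4 + 2*f/((2*f)))) = -8*(22 + (-4 + 2*(1/(2*f))*f)) = -8*(22 + (-4 + 1)) = -8*(22 - 3) = -8*19 = -152)
-2389/(-2683) + k(-4)/h = -2389/(-2683) - 152/3543 = -2389*(-1/2683) - 152*1/3543 = 2389/2683 - 152/3543 = 8056411/9505869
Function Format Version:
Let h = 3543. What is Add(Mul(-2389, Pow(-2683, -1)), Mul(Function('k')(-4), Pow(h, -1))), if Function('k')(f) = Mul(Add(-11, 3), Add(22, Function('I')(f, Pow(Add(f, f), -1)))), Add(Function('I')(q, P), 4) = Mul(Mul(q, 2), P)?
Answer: Rational(8056411, 9505869) ≈ 0.84752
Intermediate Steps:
Function('I')(q, P) = Add(-4, Mul(2, P, q)) (Function('I')(q, P) = Add(-4, Mul(Mul(q, 2), P)) = Add(-4, Mul(Mul(2, q), P)) = Add(-4, Mul(2, P, q)))
Function('k')(f) = -152 (Function('k')(f) = Mul(Add(-11, 3), Add(22, Add(-4, Mul(2, Pow(Add(f, f), -1), f)))) = Mul(-8, Add(22, Add(-4, Mul(2, Pow(Mul(2, f), -1), f)))) = Mul(-8, Add(22, Add(-4, Mul(2, Mul(Rational(1, 2), Pow(f, -1)), f)))) = Mul(-8, Add(22, Add(-4, 1))) = Mul(-8, Add(22, -3)) = Mul(-8, 19) = -152)
Add(Mul(-2389, Pow(-2683, -1)), Mul(Function('k')(-4), Pow(h, -1))) = Add(Mul(-2389, Pow(-2683, -1)), Mul(-152, Pow(3543, -1))) = Add(Mul(-2389, Rational(-1, 2683)), Mul(-152, Rational(1, 3543))) = Add(Rational(2389, 2683), Rational(-152, 3543)) = Rational(8056411, 9505869)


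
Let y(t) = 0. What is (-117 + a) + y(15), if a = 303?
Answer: 186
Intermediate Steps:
(-117 + a) + y(15) = (-117 + 303) + 0 = 186 + 0 = 186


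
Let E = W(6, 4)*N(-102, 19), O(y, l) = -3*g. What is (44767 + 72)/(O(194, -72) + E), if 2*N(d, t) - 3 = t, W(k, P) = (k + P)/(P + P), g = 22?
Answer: -179356/209 ≈ -858.16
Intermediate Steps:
W(k, P) = (P + k)/(2*P) (W(k, P) = (P + k)/((2*P)) = (P + k)*(1/(2*P)) = (P + k)/(2*P))
N(d, t) = 3/2 + t/2
O(y, l) = -66 (O(y, l) = -3*22 = -66)
E = 55/4 (E = ((½)*(4 + 6)/4)*(3/2 + (½)*19) = ((½)*(¼)*10)*(3/2 + 19/2) = (5/4)*11 = 55/4 ≈ 13.750)
(44767 + 72)/(O(194, -72) + E) = (44767 + 72)/(-66 + 55/4) = 44839/(-209/4) = 44839*(-4/209) = -179356/209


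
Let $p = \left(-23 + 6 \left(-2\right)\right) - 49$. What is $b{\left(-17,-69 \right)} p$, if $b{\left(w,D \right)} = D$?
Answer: $5796$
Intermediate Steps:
$p = -84$ ($p = \left(-23 - 12\right) - 49 = -35 - 49 = -84$)
$b{\left(-17,-69 \right)} p = \left(-69\right) \left(-84\right) = 5796$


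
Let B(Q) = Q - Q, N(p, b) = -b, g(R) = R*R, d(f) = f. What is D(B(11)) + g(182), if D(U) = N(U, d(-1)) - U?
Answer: 33125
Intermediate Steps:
g(R) = R²
B(Q) = 0
D(U) = 1 - U (D(U) = -1*(-1) - U = 1 - U)
D(B(11)) + g(182) = (1 - 1*0) + 182² = (1 + 0) + 33124 = 1 + 33124 = 33125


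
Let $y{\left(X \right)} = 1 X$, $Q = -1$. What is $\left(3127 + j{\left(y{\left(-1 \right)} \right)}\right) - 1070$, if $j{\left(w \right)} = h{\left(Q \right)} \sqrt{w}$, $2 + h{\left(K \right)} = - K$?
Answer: $2057 - i \approx 2057.0 - 1.0 i$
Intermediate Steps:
$h{\left(K \right)} = -2 - K$
$y{\left(X \right)} = X$
$j{\left(w \right)} = - \sqrt{w}$ ($j{\left(w \right)} = \left(-2 - -1\right) \sqrt{w} = \left(-2 + 1\right) \sqrt{w} = - \sqrt{w}$)
$\left(3127 + j{\left(y{\left(-1 \right)} \right)}\right) - 1070 = \left(3127 - \sqrt{-1}\right) - 1070 = \left(3127 - i\right) - 1070 = 2057 - i$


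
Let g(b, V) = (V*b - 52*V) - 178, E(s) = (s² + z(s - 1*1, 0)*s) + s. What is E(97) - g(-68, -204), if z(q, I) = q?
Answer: -5484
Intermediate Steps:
E(s) = s + s² + s*(-1 + s) (E(s) = (s² + (s - 1*1)*s) + s = (s² + (s - 1)*s) + s = (s² + (-1 + s)*s) + s = (s² + s*(-1 + s)) + s = s + s² + s*(-1 + s))
g(b, V) = -178 - 52*V + V*b (g(b, V) = (-52*V + V*b) - 178 = -178 - 52*V + V*b)
E(97) - g(-68, -204) = 2*97² - (-178 - 52*(-204) - 204*(-68)) = 2*9409 - (-178 + 10608 + 13872) = 18818 - 1*24302 = 18818 - 24302 = -5484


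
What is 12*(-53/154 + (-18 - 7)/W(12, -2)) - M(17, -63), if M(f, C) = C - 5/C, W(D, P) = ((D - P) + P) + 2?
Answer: 25892/693 ≈ 37.362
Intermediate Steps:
W(D, P) = 2 + D (W(D, P) = D + 2 = 2 + D)
M(f, C) = C - 5/C
12*(-53/154 + (-18 - 7)/W(12, -2)) - M(17, -63) = 12*(-53/154 + (-18 - 7)/(2 + 12)) - (-63 - 5/(-63)) = 12*(-53*1/154 - 25/14) - (-63 - 5*(-1/63)) = 12*(-53/154 - 25*1/14) - (-63 + 5/63) = 12*(-53/154 - 25/14) - 1*(-3964/63) = 12*(-164/77) + 3964/63 = -1968/77 + 3964/63 = 25892/693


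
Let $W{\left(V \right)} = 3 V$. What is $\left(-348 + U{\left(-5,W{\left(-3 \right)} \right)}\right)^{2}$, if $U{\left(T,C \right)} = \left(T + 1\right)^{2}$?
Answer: $110224$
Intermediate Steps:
$U{\left(T,C \right)} = \left(1 + T\right)^{2}$
$\left(-348 + U{\left(-5,W{\left(-3 \right)} \right)}\right)^{2} = \left(-348 + \left(1 - 5\right)^{2}\right)^{2} = \left(-348 + \left(-4\right)^{2}\right)^{2} = \left(-348 + 16\right)^{2} = \left(-332\right)^{2} = 110224$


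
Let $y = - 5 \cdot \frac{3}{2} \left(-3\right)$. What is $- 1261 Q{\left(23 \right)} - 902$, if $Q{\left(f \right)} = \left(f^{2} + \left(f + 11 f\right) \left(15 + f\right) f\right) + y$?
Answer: $- \frac{609759615}{2} \approx -3.0488 \cdot 10^{8}$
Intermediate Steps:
$y = \frac{45}{2}$ ($y = - 5 \cdot 3 \cdot \frac{1}{2} \left(-3\right) = \left(-5\right) \frac{3}{2} \left(-3\right) = \left(- \frac{15}{2}\right) \left(-3\right) = \frac{45}{2} \approx 22.5$)
$Q{\left(f \right)} = \frac{45}{2} + f^{2} + 12 f^{2} \left(15 + f\right)$ ($Q{\left(f \right)} = \left(f^{2} + \left(f + 11 f\right) \left(15 + f\right) f\right) + \frac{45}{2} = \left(f^{2} + 12 f \left(15 + f\right) f\right) + \frac{45}{2} = \left(f^{2} + 12 f^{2} \left(15 + f\right)\right) + \frac{45}{2} = \frac{45}{2} + f^{2} + 12 f^{2} \left(15 + f\right)$)
$- 1261 Q{\left(23 \right)} - 902 = - 1261 \left(\frac{45}{2} + 12 \cdot 23^{3} + 181 \cdot 23^{2}\right) - 902 = - 1261 \left(\frac{45}{2} + 12 \cdot 12167 + 181 \cdot 529\right) - 902 = - 1261 \left(\frac{45}{2} + 146004 + 95749\right) - 902 = \left(-1261\right) \frac{483551}{2} - 902 = - \frac{609757811}{2} - 902 = - \frac{609759615}{2}$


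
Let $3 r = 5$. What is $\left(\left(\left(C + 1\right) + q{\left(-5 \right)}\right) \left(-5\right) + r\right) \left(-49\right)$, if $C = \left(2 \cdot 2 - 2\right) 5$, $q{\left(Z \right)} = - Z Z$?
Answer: $- \frac{10535}{3} \approx -3511.7$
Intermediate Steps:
$r = \frac{5}{3}$ ($r = \frac{1}{3} \cdot 5 = \frac{5}{3} \approx 1.6667$)
$q{\left(Z \right)} = - Z^{2}$
$C = 10$ ($C = \left(4 - 2\right) 5 = 2 \cdot 5 = 10$)
$\left(\left(\left(C + 1\right) + q{\left(-5 \right)}\right) \left(-5\right) + r\right) \left(-49\right) = \left(\left(\left(10 + 1\right) - \left(-5\right)^{2}\right) \left(-5\right) + \frac{5}{3}\right) \left(-49\right) = \left(\left(11 - 25\right) \left(-5\right) + \frac{5}{3}\right) \left(-49\right) = \left(\left(-14\right) \left(-5\right) + \frac{5}{3}\right) \left(-49\right) = \left(70 + \frac{5}{3}\right) \left(-49\right) = \frac{215}{3} \left(-49\right) = - \frac{10535}{3}$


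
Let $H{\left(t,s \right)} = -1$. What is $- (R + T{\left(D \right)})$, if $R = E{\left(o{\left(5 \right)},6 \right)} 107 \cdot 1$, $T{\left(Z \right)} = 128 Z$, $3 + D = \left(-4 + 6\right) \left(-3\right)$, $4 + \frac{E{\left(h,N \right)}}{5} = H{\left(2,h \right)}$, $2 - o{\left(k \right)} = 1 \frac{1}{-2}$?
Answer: $3827$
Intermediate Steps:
$o{\left(k \right)} = \frac{5}{2}$ ($o{\left(k \right)} = 2 - 1 \frac{1}{-2} = 2 - 1 \left(- \frac{1}{2}\right) = 2 - - \frac{1}{2} = 2 + \frac{1}{2} = \frac{5}{2}$)
$E{\left(h,N \right)} = -25$ ($E{\left(h,N \right)} = -20 + 5 \left(-1\right) = -20 - 5 = -25$)
$D = -9$ ($D = -3 + \left(-4 + 6\right) \left(-3\right) = -3 + 2 \left(-3\right) = -3 - 6 = -9$)
$R = -2675$ ($R = - 25 \cdot 107 \cdot 1 = \left(-25\right) 107 = -2675$)
$- (R + T{\left(D \right)}) = - (-2675 + 128 \left(-9\right)) = - (-2675 - 1152) = \left(-1\right) \left(-3827\right) = 3827$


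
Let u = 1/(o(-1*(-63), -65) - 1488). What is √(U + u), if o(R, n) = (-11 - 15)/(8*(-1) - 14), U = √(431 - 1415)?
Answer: √(-179905 + 534972050*I*√246)/16355 ≈ 3.9603 + 3.9604*I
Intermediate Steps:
U = 2*I*√246 (U = √(-984) = 2*I*√246 ≈ 31.369*I)
o(R, n) = 13/11 (o(R, n) = -26/(-8 - 14) = -26/(-22) = -26*(-1/22) = 13/11)
u = -11/16355 (u = 1/(13/11 - 1488) = 1/(-16355/11) = -11/16355 ≈ -0.00067258)
√(U + u) = √(2*I*√246 - 11/16355) = √(-11/16355 + 2*I*√246)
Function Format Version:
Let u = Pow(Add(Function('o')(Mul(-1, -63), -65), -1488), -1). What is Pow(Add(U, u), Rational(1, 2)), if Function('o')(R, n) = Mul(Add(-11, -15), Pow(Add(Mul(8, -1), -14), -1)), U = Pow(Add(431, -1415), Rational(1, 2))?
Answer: Mul(Rational(1, 16355), Pow(Add(-179905, Mul(534972050, I, Pow(246, Rational(1, 2)))), Rational(1, 2))) ≈ Add(3.9603, Mul(3.9604, I))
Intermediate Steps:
U = Mul(2, I, Pow(246, Rational(1, 2))) (U = Pow(-984, Rational(1, 2)) = Mul(2, I, Pow(246, Rational(1, 2))) ≈ Mul(31.369, I))
Function('o')(R, n) = Rational(13, 11) (Function('o')(R, n) = Mul(-26, Pow(Add(-8, -14), -1)) = Mul(-26, Pow(-22, -1)) = Mul(-26, Rational(-1, 22)) = Rational(13, 11))
u = Rational(-11, 16355) (u = Pow(Add(Rational(13, 11), -1488), -1) = Pow(Rational(-16355, 11), -1) = Rational(-11, 16355) ≈ -0.00067258)
Pow(Add(U, u), Rational(1, 2)) = Pow(Add(Mul(2, I, Pow(246, Rational(1, 2))), Rational(-11, 16355)), Rational(1, 2)) = Pow(Add(Rational(-11, 16355), Mul(2, I, Pow(246, Rational(1, 2)))), Rational(1, 2))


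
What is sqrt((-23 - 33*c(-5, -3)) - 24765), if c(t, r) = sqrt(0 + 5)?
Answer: sqrt(-24788 - 33*sqrt(5)) ≈ 157.68*I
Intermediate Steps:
c(t, r) = sqrt(5)
sqrt((-23 - 33*c(-5, -3)) - 24765) = sqrt((-23 - 33*sqrt(5)) - 24765) = sqrt(-24788 - 33*sqrt(5))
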